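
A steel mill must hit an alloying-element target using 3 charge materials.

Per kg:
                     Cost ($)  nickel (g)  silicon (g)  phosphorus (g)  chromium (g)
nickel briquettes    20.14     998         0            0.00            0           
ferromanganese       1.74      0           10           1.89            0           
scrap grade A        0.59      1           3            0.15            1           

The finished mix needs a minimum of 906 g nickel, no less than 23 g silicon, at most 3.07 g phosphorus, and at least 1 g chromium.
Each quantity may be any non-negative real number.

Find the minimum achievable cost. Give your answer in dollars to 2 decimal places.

Let x1 = kg of nickel briquettes, x2 = kg of ferromanganese, x3 = kg of scrap grade A.
min 20.14x1 + 1.74x2 + 0.59x3 with:
  998x1 + 1x3 ≥ 906   (nickel)
  10x2 + 3x3 ≥ 23   (silicon)
  1.89x2 + 0.15x3 ≤ 3.07   (phosphorus)
  1x3 ≥ 1   (chromium)
  x1, x2, x3 ≥ 0.
All 3 inputs are positive at the optimum. There the nickel, silicon, phosphorus constraints are tight.
That vertex is x1 = 0.9047, x2 = 1.381, x3 = 3.062.
Hence cost = 20.14·0.9047 + 1.74·1.381 + 0.59·3.062 = $22.4302.

$22.43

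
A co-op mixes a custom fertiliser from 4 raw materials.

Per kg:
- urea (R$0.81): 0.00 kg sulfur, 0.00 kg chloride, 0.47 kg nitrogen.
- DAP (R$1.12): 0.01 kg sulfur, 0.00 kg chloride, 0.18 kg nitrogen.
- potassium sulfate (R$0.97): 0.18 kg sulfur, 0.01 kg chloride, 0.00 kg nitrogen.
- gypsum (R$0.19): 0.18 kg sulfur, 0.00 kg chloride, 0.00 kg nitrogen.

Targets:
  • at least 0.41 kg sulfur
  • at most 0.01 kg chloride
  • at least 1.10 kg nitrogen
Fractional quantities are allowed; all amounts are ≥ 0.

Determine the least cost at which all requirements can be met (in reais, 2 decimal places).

R$2.33

Let x1 = kg of urea, x2 = kg of DAP, x3 = kg of potassium sulfate, x4 = kg of gypsum.
min 0.81x1 + 1.12x2 + 0.97x3 + 0.19x4 with:
  0.01x2 + 0.18x3 + 0.18x4 ≥ 0.41   (sulfur)
  0.01x3 ≤ 0.01   (chloride)
  0.47x1 + 0.18x2 ≥ 1.1   (nitrogen)
  x1, x2, x3, x4 ≥ 0.
The minimum-cost mix takes nothing from DAP, potassium sulfate — only urea, gypsum. Binding constraints: sulfur and nitrogen.
That vertex is x1 = 2.34, x4 = 2.278.
Hence cost = 0.81·2.34 + 0.19·2.278 = R$2.3282.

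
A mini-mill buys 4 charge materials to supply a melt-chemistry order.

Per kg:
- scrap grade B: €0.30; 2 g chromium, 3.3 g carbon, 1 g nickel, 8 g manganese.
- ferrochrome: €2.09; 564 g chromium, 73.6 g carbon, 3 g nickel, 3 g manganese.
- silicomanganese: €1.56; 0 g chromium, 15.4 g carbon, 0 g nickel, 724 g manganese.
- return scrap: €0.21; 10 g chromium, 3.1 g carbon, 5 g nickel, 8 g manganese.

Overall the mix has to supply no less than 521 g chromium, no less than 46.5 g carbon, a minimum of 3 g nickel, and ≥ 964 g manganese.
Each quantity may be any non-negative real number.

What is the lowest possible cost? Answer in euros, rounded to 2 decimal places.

€4.01

Set it up as a linear program. Let x1 = kg of scrap grade B, x2 = kg of ferrochrome, x3 = kg of silicomanganese, x4 = kg of return scrap.
Minimize 0.3x1 + 2.09x2 + 1.56x3 + 0.21x4 with:
  2x1 + 564x2 + 10x4 ≥ 521   (chromium)
  3.3x1 + 73.6x2 + 15.4x3 + 3.1x4 ≥ 46.5   (carbon)
  1x1 + 3x2 + 5x4 ≥ 3   (nickel)
  8x1 + 3x2 + 724x3 + 8x4 ≥ 964   (manganese)
  x1, x2, x3, x4 ≥ 0.
The optimal basis is {ferrochrome, silicomanganese, return scrap}; scrap grade B drops out. The chromium, nickel, manganese requirements are met with equality.
Solving gives x2 = 0.9229, x3 = 1.327, x4 = 0.04624.
Objective = 2.09·0.9229 + 1.56·1.327 + 0.21·0.04624 = 4.0087.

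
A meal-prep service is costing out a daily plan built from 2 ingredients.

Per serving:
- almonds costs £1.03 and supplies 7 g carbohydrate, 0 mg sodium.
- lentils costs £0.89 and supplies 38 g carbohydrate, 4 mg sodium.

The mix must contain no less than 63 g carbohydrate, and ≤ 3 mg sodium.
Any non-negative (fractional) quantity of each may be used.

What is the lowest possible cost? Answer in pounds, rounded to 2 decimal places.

£5.74

Treat it as an LP. Let x1 = servings of almonds, x2 = servings of lentils.
Minimize 1.03x1 + 0.89x2 s.t.:
  7x1 + 38x2 ≥ 63   (carbohydrate)
  4x2 ≤ 3   (sodium)
  x1, x2 ≥ 0.
Both inputs are positive at the optimum. There the carbohydrate and sodium constraints are tight.
So almonds = 4.929 servings, lentils = 0.75 servings.
Total cost: 1.03·4.929 + 0.89·0.75 = 5.7444.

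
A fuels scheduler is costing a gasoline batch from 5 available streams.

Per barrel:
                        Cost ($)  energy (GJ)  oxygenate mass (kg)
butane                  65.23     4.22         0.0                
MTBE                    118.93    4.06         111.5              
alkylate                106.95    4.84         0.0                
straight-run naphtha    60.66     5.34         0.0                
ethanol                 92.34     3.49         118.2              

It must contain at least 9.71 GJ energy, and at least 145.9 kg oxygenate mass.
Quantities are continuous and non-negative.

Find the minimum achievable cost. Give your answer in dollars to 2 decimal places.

$175.35

Treat it as an LP. Let x1 = barrels of butane, x2 = barrels of MTBE, x3 = barrels of alkylate, x4 = barrels of straight-run naphtha, x5 = barrels of ethanol.
Minimise 65.23x1 + 118.93x2 + 106.95x3 + 60.66x4 + 92.34x5 with:
  4.22x1 + 4.06x2 + 4.84x3 + 5.34x4 + 3.49x5 ≥ 9.71   (energy)
  111.5x2 + 118.2x5 ≥ 145.9   (oxygenate mass)
  x1, x2, x3, x4, x5 ≥ 0.
The optimal basis is {straight-run naphtha, ethanol}; butane, MTBE, alkylate drop out. The energy and oxygenate mass requirements are met with equality.
Solving gives x4 = 1.01163, x5 = 1.23435.
Cost = 60.66·1.01163 + 92.34·1.23435 = 175.3454.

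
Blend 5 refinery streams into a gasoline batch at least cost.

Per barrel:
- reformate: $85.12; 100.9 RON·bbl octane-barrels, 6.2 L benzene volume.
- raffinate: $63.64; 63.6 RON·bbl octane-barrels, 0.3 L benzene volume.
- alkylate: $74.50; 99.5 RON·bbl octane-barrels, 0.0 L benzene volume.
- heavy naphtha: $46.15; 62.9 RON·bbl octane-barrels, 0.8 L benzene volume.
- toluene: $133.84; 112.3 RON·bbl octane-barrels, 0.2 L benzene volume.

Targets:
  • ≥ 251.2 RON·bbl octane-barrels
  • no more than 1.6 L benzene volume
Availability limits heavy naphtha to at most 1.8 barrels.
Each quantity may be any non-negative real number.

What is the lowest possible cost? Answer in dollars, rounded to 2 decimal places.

$186.38

Set it up as a linear program. Let x1 = barrels of reformate, x2 = barrels of raffinate, x3 = barrels of alkylate, x4 = barrels of heavy naphtha, x5 = barrels of toluene.
Minimize 85.12x1 + 63.64x2 + 74.5x3 + 46.15x4 + 133.84x5 s.t.:
  100.9x1 + 63.6x2 + 99.5x3 + 62.9x4 + 112.3x5 ≥ 251.2   (octane-barrels)
  6.2x1 + 0.3x2 + 0.8x4 + 0.2x5 ≤ 1.6   (benzene volume)
  x4 ≤ 1.8
  x1, x2, x3, x4, x5 ≥ 0.
The minimum-cost mix takes nothing from reformate, raffinate, toluene — only alkylate, heavy naphtha. There the octane-barrels and the heavy naphtha cap constraints are tight.
That vertex is x3 = 1.3867, x4 = 1.8.
Hence cost = 74.5·1.3867 + 46.15·1.8 = $186.3792.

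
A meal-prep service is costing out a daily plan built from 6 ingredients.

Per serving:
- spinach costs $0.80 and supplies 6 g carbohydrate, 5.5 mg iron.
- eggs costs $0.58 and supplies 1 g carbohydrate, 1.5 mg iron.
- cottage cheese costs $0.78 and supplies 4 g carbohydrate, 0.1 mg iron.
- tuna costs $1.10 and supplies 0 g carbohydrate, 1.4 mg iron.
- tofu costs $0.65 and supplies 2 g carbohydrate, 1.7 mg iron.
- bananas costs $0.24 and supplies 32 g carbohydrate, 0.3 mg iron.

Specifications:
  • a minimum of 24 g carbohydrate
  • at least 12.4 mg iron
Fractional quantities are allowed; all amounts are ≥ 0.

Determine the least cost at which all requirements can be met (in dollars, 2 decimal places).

Let x1 = servings of spinach, x2 = servings of eggs, x3 = servings of cottage cheese, x4 = servings of tuna, x5 = servings of tofu, x6 = servings of bananas.
min 0.8x1 + 0.58x2 + 0.78x3 + 1.1x4 + 0.65x5 + 0.24x6 s.t.:
  6x1 + 1x2 + 4x3 + 2x5 + 32x6 ≥ 24   (carbohydrate)
  5.5x1 + 1.5x2 + 0.1x3 + 1.4x4 + 1.7x5 + 0.3x6 ≥ 12.4   (iron)
  x1, x2, x3, x4, x5, x6 ≥ 0.
The cheapest feasible vertex uses only spinach, bananas; eggs, cottage cheese, tuna, tofu are not used. There the carbohydrate and iron constraints are tight.
Solving gives x1 = 2.237, x6 = 0.3307.
Objective = 0.8·2.237 + 0.24·0.3307 = 1.8690.

$1.87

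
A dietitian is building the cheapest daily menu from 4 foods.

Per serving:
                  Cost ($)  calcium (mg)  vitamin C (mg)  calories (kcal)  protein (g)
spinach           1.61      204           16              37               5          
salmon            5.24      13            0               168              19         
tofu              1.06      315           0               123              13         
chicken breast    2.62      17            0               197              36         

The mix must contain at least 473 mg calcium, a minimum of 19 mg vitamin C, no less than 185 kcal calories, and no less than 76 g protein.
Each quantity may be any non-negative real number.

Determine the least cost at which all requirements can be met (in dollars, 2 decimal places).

$7.08

Treat it as an LP. Let x1 = servings of spinach, x2 = servings of salmon, x3 = servings of tofu, x4 = servings of chicken breast.
Minimise 1.61x1 + 5.24x2 + 1.06x3 + 2.62x4 with:
  204x1 + 13x2 + 315x3 + 17x4 ≥ 473   (calcium)
  16x1 ≥ 19   (vitamin C)
  37x1 + 168x2 + 123x3 + 197x4 ≥ 185   (calories)
  5x1 + 19x2 + 13x3 + 36x4 ≥ 76   (protein)
  x1, x2, x3, x4 ≥ 0.
The optimal basis is {spinach, tofu, chicken breast}; salmon drops out. There the calcium, vitamin C, protein constraints are tight.
That vertex is x1 = 1.188, x3 = 0.64, x4 = 1.715.
Total cost: 1.61·1.188 + 1.06·0.64 + 2.62·1.715 = 7.0844.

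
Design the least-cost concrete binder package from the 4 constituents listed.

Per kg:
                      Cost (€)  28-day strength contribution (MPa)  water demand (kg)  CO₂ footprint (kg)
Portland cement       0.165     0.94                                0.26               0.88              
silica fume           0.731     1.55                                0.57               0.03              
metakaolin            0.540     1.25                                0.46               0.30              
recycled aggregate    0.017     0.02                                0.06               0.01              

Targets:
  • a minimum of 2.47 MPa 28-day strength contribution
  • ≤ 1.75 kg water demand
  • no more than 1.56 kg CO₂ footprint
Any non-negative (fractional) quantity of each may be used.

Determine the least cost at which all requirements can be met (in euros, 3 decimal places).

€0.677

Let x1 = kg of Portland cement, x2 = kg of silica fume, x3 = kg of metakaolin, x4 = kg of recycled aggregate.
Minimize 0.165x1 + 0.731x2 + 0.54x3 + 0.017x4 s.t.:
  0.94x1 + 1.55x2 + 1.25x3 + 0.02x4 ≥ 2.47   (28-day strength contribution)
  0.26x1 + 0.57x2 + 0.46x3 + 0.06x4 ≤ 1.75   (water demand)
  0.88x1 + 0.03x2 + 0.3x3 + 0.01x4 ≤ 1.56   (CO₂ footprint)
  x1, x2, x3, x4 ≥ 0.
At the optimum only Portland cement, silica fume are positive (metakaolin, recycled aggregate = 0). The 28-day strength contribution and CO₂ footprint requirements are met with equality.
Solving gives x1 = 1.755, x2 = 0.5294.
Cost = 0.165·1.755 + 0.731·0.5294 = 0.67657.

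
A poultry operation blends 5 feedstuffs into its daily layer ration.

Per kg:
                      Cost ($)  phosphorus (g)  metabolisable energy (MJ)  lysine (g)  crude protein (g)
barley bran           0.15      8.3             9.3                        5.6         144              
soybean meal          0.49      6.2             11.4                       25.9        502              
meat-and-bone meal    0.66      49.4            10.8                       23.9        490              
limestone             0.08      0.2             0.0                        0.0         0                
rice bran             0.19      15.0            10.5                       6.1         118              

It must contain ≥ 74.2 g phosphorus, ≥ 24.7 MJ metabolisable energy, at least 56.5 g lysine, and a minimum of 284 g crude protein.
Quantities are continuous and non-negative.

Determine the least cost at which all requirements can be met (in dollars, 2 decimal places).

Let x1 = kg of barley bran, x2 = kg of soybean meal, x3 = kg of meat-and-bone meal, x4 = kg of limestone, x5 = kg of rice bran.
Minimise 0.15x1 + 0.49x2 + 0.66x3 + 0.08x4 + 0.19x5 s.t.:
  8.3x1 + 6.2x2 + 49.4x3 + 0.2x4 + 15x5 ≥ 74.2   (phosphorus)
  9.3x1 + 11.4x2 + 10.8x3 + 10.5x5 ≥ 24.7   (metabolisable energy)
  5.6x1 + 25.9x2 + 23.9x3 + 6.1x5 ≥ 56.5   (lysine)
  144x1 + 502x2 + 490x3 + 118x5 ≥ 284   (crude protein)
  x1, x2, x3, x4, x5 ≥ 0.
The optimal basis is {soybean meal, meat-and-bone meal}; barley bran, limestone, rice bran drop out. There the phosphorus and lysine constraints are tight.
Solving gives x2 = 0.8996, x3 = 1.389.
Cost = 0.49·0.8996 + 0.66·1.389 = 1.3575.

$1.36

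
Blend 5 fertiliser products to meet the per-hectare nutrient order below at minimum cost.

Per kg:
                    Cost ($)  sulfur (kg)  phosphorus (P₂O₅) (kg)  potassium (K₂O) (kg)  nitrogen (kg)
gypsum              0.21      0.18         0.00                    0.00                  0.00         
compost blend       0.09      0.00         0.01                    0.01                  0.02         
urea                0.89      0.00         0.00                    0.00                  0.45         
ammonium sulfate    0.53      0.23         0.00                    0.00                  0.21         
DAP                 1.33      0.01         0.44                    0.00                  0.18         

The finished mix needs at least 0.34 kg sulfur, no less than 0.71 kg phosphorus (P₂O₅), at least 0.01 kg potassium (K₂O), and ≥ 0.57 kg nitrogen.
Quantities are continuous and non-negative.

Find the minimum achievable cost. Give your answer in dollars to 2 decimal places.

Treat it as an LP. Let x1 = kg of gypsum, x2 = kg of compost blend, x3 = kg of urea, x4 = kg of ammonium sulfate, x5 = kg of DAP.
min 0.21x1 + 0.09x2 + 0.89x3 + 0.53x4 + 1.33x5 subject to:
  0.18x1 + 0.23x4 + 0.01x5 ≥ 0.34   (sulfur)
  0.01x2 + 0.44x5 ≥ 0.71   (phosphorus (P₂O₅))
  0.01x2 ≥ 0.01   (potassium (K₂O))
  0.02x2 + 0.45x3 + 0.21x4 + 0.18x5 ≥ 0.57   (nitrogen)
  x1, x2, x3, x4, x5 ≥ 0.
At the optimum only gypsum, compost blend, ammonium sulfate, DAP are positive (urea = 0). The sulfur, phosphorus (P₂O₅), potassium (K₂O), nitrogen requirements are met with equality.
Optimal quantities: gypsum = 0.1964 kg, compost blend = 1 kg, ammonium sulfate = 1.255 kg, DAP = 1.591 kg.
Cost = 0.21·0.1964 + 0.09·1 + 0.53·1.255 + 1.33·1.591 = 2.9124.

$2.91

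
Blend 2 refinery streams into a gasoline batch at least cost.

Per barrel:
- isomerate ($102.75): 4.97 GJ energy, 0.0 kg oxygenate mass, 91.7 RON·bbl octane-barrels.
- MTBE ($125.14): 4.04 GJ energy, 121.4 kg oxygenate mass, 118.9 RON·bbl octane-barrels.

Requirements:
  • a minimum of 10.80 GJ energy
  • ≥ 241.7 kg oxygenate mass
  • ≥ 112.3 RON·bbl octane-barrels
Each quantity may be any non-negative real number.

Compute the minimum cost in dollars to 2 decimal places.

This is a linear program. Let x1 = barrels of isomerate, x2 = barrels of MTBE.
Minimize 102.75x1 + 125.14x2 with:
  4.97x1 + 4.04x2 ≥ 10.8   (energy)
  121.4x2 ≥ 241.7   (oxygenate mass)
  91.7x1 + 118.9x2 ≥ 112.3   (octane-barrels)
  x1, x2 ≥ 0.
Both inputs are positive at the optimum. Binding constraints: energy and oxygenate mass.
So isomerate = 0.5546 barrels, MTBE = 1.991 barrels.
Total cost: 102.75·0.5546 + 125.14·1.991 = 306.1389.

$306.14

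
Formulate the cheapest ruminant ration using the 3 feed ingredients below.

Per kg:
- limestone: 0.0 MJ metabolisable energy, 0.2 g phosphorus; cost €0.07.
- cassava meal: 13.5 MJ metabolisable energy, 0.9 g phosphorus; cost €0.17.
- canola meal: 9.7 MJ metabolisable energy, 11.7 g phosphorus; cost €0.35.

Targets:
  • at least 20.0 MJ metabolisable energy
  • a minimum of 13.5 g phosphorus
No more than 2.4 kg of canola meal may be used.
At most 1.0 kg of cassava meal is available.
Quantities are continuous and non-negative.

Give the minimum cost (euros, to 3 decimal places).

Let x1 = kg of limestone, x2 = kg of cassava meal, x3 = kg of canola meal.
Minimise 0.07x1 + 0.17x2 + 0.35x3 s.t.:
  13.5x2 + 9.7x3 ≥ 20   (metabolisable energy)
  0.2x1 + 0.9x2 + 11.7x3 ≥ 13.5   (phosphorus)
  x3 ≤ 2.4
  x2 ≤ 1
  x1, x2, x3 ≥ 0.
The minimum-cost mix takes nothing from limestone — only cassava meal, canola meal. The metabolisable energy and phosphorus requirements are met with equality.
Solving gives x2 = 0.6906, x3 = 1.101.
Hence cost = 0.17·0.6906 + 0.35·1.101 = €0.50275.

€0.503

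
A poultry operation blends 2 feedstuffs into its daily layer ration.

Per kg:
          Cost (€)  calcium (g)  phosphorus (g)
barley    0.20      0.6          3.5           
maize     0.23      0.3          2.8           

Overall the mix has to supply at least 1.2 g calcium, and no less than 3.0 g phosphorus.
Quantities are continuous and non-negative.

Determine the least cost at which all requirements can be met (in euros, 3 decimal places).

Let x1 = kg of barley, x2 = kg of maize.
Minimise 0.2x1 + 0.23x2 with:
  0.6x1 + 0.3x2 ≥ 1.2   (calcium)
  3.5x1 + 2.8x2 ≥ 3   (phosphorus)
  x1, x2 ≥ 0.
At the optimum only barley is positive (maize = 0). Binding constraint: calcium.
So barley = 2 kg.
Total cost: 0.2·2 = 0.40000.

€0.400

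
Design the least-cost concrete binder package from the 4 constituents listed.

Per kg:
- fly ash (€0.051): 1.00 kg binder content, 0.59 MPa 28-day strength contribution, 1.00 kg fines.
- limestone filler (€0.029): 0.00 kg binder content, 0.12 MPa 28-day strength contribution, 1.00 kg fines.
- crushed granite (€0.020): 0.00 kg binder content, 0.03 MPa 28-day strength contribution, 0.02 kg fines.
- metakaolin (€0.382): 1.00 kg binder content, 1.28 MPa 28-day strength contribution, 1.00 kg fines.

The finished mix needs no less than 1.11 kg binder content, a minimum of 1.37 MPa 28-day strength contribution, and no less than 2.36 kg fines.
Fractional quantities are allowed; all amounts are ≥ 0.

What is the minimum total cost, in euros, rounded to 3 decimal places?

€0.119

Let x1 = kg of fly ash, x2 = kg of limestone filler, x3 = kg of crushed granite, x4 = kg of metakaolin.
min 0.051x1 + 0.029x2 + 0.02x3 + 0.382x4 s.t.:
  1x1 + 1x4 ≥ 1.11   (binder content)
  0.59x1 + 0.12x2 + 0.03x3 + 1.28x4 ≥ 1.37   (28-day strength contribution)
  1x1 + 1x2 + 0.02x3 + 1x4 ≥ 2.36   (fines)
  x1, x2, x3, x4 ≥ 0.
The optimal basis is {fly ash, limestone filler}; crushed granite, metakaolin drop out. There the 28-day strength contribution and fines constraints are tight.
Optimal quantities: fly ash = 2.312 kg, limestone filler = 0.04766 kg.
Cost = 0.051·2.312 + 0.029·0.04766 = 0.11929.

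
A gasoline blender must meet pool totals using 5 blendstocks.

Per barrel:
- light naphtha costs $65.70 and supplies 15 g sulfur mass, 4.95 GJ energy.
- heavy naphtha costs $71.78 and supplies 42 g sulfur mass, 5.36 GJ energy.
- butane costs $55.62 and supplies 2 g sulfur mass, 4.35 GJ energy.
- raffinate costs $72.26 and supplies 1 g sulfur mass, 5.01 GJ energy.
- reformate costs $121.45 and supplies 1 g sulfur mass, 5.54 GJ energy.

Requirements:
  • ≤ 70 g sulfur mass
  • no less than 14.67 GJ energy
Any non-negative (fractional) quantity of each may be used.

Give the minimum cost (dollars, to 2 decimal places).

$187.57

Let x1 = barrels of light naphtha, x2 = barrels of heavy naphtha, x3 = barrels of butane, x4 = barrels of raffinate, x5 = barrels of reformate.
min 65.7x1 + 71.78x2 + 55.62x3 + 72.26x4 + 121.45x5 s.t.:
  15x1 + 42x2 + 2x3 + 1x4 + 1x5 ≤ 70   (sulfur mass)
  4.95x1 + 5.36x2 + 4.35x3 + 5.01x4 + 5.54x5 ≥ 14.67   (energy)
  x1, x2, x3, x4, x5 ≥ 0.
The cheapest feasible vertex uses only butane; light naphtha, heavy naphtha, raffinate, reformate are not used. Binding constraint: energy.
So butane = 3.3724 barrels.
Hence cost = 55.62·3.3724 = $187.5729.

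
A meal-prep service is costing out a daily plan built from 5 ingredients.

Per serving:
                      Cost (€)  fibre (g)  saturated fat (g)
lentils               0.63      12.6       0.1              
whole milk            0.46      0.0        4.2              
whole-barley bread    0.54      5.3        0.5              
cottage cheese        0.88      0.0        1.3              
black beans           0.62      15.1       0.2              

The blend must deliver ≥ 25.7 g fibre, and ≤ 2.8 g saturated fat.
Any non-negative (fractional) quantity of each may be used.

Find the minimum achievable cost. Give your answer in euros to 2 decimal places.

Let x1 = servings of lentils, x2 = servings of whole milk, x3 = servings of whole-barley bread, x4 = servings of cottage cheese, x5 = servings of black beans.
Minimize 0.63x1 + 0.46x2 + 0.54x3 + 0.88x4 + 0.62x5 subject to:
  12.6x1 + 5.3x3 + 15.1x5 ≥ 25.7   (fibre)
  0.1x1 + 4.2x2 + 0.5x3 + 1.3x4 + 0.2x5 ≤ 2.8   (saturated fat)
  x1, x2, x3, x4, x5 ≥ 0.
The optimal basis is {black beans}; lentils, whole milk, whole-barley bread, cottage cheese drop out. Binding constraint: fibre.
Optimal quantities: black beans = 1.702 servings.
Objective = 0.62·1.702 = 1.0552.

€1.06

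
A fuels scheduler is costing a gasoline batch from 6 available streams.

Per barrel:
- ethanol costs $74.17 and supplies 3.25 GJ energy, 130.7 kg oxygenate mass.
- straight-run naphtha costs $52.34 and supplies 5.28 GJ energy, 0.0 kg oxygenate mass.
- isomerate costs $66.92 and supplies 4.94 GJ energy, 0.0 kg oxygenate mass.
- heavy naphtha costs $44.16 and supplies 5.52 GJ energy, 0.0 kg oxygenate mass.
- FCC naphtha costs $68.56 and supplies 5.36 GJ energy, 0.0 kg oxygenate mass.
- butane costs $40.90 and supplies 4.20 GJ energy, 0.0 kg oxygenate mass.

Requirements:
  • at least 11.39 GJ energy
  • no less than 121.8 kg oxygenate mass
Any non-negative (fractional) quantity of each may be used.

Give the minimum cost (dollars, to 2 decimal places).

Set it up as a linear program. Let x1 = barrels of ethanol, x2 = barrels of straight-run naphtha, x3 = barrels of isomerate, x4 = barrels of heavy naphtha, x5 = barrels of FCC naphtha, x6 = barrels of butane.
Minimize 74.17x1 + 52.34x2 + 66.92x3 + 44.16x4 + 68.56x5 + 40.9x6 with:
  3.25x1 + 5.28x2 + 4.94x3 + 5.52x4 + 5.36x5 + 4.2x6 ≥ 11.39   (energy)
  130.7x1 ≥ 121.8   (oxygenate mass)
  x1, x2, x3, x4, x5, x6 ≥ 0.
The minimum-cost mix takes nothing from straight-run naphtha, isomerate, FCC naphtha, butane — only ethanol, heavy naphtha. There the energy and oxygenate mass constraints are tight.
So ethanol = 0.93191 barrels, heavy naphtha = 1.5147 barrels.
Objective = 74.17·0.93191 + 44.16·1.5147 = 136.0089.

$136.01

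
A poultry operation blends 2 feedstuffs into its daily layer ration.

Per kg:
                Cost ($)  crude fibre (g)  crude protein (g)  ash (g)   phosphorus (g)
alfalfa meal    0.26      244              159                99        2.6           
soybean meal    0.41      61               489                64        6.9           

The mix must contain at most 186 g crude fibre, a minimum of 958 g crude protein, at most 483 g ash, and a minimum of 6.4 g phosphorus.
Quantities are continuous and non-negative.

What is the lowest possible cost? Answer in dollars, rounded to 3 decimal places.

$0.803

This is a linear program. Let x1 = kg of alfalfa meal, x2 = kg of soybean meal.
Minimize 0.26x1 + 0.41x2 with:
  244x1 + 61x2 ≤ 186   (crude fibre)
  159x1 + 489x2 ≥ 958   (crude protein)
  99x1 + 64x2 ≤ 483   (ash)
  2.6x1 + 6.9x2 ≥ 6.4   (phosphorus)
  x1, x2 ≥ 0.
The optimal basis is {soybean meal}; alfalfa meal drops out. Binding constraint: crude protein.
Optimal quantities: soybean meal = 1.959 kg.
Cost = 0.41·1.959 = 0.80319.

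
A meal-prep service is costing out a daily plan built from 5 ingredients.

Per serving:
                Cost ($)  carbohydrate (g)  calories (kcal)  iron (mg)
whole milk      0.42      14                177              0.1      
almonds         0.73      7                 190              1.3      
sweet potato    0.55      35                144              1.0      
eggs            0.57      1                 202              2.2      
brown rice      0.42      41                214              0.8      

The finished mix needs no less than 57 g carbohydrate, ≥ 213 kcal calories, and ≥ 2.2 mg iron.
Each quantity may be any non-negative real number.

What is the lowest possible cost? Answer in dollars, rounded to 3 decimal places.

$0.863

Let x1 = servings of whole milk, x2 = servings of almonds, x3 = servings of sweet potato, x4 = servings of eggs, x5 = servings of brown rice.
Minimize 0.42x1 + 0.73x2 + 0.55x3 + 0.57x4 + 0.42x5 with:
  14x1 + 7x2 + 35x3 + 1x4 + 41x5 ≥ 57   (carbohydrate)
  177x1 + 190x2 + 144x3 + 202x4 + 214x5 ≥ 213   (calories)
  0.1x1 + 1.3x2 + 1x3 + 2.2x4 + 0.8x5 ≥ 2.2   (iron)
  x1, x2, x3, x4, x5 ≥ 0.
The minimum-cost mix takes nothing from whole milk, almonds, sweet potato — only eggs, brown rice. Binding constraints: carbohydrate and iron.
Solving gives x4 = 0.4989, x5 = 1.378.
Cost = 0.57·0.4989 + 0.42·1.378 = 0.86313.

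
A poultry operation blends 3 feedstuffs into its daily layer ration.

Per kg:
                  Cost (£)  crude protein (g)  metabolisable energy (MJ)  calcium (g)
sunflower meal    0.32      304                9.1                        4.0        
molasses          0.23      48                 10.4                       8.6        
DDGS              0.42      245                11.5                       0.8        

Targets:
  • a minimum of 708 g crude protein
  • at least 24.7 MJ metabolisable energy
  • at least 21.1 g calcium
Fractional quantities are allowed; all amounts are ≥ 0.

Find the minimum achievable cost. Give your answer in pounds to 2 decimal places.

£1.01

Let x1 = kg of sunflower meal, x2 = kg of molasses, x3 = kg of DDGS.
min 0.32x1 + 0.23x2 + 0.42x3 with:
  304x1 + 48x2 + 245x3 ≥ 708   (crude protein)
  9.1x1 + 10.4x2 + 11.5x3 ≥ 24.7   (metabolisable energy)
  4x1 + 8.6x2 + 0.8x3 ≥ 21.1   (calcium)
  x1, x2, x3 ≥ 0.
The cheapest feasible vertex uses only sunflower meal, molasses; DDGS is not used. The crude protein and calcium requirements are met with equality.
So sunflower meal = 2.095 kg, molasses = 1.479 kg.
Hence cost = 0.32·2.095 + 0.23·1.479 = £1.0106.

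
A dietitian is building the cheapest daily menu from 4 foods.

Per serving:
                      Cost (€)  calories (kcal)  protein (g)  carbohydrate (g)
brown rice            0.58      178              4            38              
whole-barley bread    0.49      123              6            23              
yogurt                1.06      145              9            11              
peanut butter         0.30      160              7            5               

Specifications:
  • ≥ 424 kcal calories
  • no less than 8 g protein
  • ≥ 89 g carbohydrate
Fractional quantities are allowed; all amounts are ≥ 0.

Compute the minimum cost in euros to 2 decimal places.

Set it up as a linear program. Let x1 = servings of brown rice, x2 = servings of whole-barley bread, x3 = servings of yogurt, x4 = servings of peanut butter.
min 0.58x1 + 0.49x2 + 1.06x3 + 0.3x4 with:
  178x1 + 123x2 + 145x3 + 160x4 ≥ 424   (calories)
  4x1 + 6x2 + 9x3 + 7x4 ≥ 8   (protein)
  38x1 + 23x2 + 11x3 + 5x4 ≥ 89   (carbohydrate)
  x1, x2, x3, x4 ≥ 0.
The optimal basis is {brown rice, peanut butter}; whole-barley bread, yogurt drop out. There the calories and carbohydrate constraints are tight.
That vertex is x1 = 2.335, x4 = 0.05202.
Hence cost = 0.58·2.335 + 0.3·0.05202 = €1.3699.

€1.37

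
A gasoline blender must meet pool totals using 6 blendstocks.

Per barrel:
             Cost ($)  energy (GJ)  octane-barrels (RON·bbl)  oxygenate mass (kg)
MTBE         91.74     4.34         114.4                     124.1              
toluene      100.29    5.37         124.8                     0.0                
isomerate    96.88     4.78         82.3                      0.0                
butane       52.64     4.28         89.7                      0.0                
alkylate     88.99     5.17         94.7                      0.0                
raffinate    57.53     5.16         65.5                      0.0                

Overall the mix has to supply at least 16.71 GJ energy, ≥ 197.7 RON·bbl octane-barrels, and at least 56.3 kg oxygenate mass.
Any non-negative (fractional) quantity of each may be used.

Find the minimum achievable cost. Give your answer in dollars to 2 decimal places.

$205.97

Let x1 = barrels of MTBE, x2 = barrels of toluene, x3 = barrels of isomerate, x4 = barrels of butane, x5 = barrels of alkylate, x6 = barrels of raffinate.
min 91.74x1 + 100.29x2 + 96.88x3 + 52.64x4 + 88.99x5 + 57.53x6 with:
  4.34x1 + 5.37x2 + 4.78x3 + 4.28x4 + 5.17x5 + 5.16x6 ≥ 16.71   (energy)
  114.4x1 + 124.8x2 + 82.3x3 + 89.7x4 + 94.7x5 + 65.5x6 ≥ 197.7   (octane-barrels)
  124.1x1 ≥ 56.3   (oxygenate mass)
  x1, x2, x3, x4, x5, x6 ≥ 0.
The cheapest feasible vertex uses only MTBE, raffinate; toluene, isomerate, butane, alkylate are not used. There the energy and oxygenate mass constraints are tight.
So MTBE = 0.45367 barrels, raffinate = 2.8568 barrels.
Hence cost = 91.74·0.45367 + 57.53·2.8568 = $205.9714.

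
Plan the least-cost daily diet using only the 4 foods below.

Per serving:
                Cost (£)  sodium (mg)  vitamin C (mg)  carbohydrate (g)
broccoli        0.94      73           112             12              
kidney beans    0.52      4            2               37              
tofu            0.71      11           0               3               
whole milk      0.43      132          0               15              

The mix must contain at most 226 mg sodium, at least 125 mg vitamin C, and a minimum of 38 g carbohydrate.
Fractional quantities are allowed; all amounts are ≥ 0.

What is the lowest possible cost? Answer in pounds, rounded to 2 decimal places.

£1.39

Let x1 = servings of broccoli, x2 = servings of kidney beans, x3 = servings of tofu, x4 = servings of whole milk.
Minimize 0.94x1 + 0.52x2 + 0.71x3 + 0.43x4 subject to:
  73x1 + 4x2 + 11x3 + 132x4 ≤ 226   (sodium)
  112x1 + 2x2 ≥ 125   (vitamin C)
  12x1 + 37x2 + 3x3 + 15x4 ≥ 38   (carbohydrate)
  x1, x2, x3, x4 ≥ 0.
The cheapest feasible vertex uses only broccoli, kidney beans; tofu, whole milk are not used. Binding constraints: vitamin C and carbohydrate.
Solving gives x1 = 1.104, x2 = 0.6689.
Total cost: 0.94·1.104 + 0.52·0.6689 = 1.3856.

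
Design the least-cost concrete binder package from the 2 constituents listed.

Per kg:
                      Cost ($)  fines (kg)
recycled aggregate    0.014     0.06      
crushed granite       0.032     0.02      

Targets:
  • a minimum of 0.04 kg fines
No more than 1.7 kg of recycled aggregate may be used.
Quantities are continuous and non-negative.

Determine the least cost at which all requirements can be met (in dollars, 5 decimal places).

Set it up as a linear program. Let x1 = kg of recycled aggregate, x2 = kg of crushed granite.
min 0.014x1 + 0.032x2 subject to:
  0.06x1 + 0.02x2 ≥ 0.04   (fines)
  x1 ≤ 1.7
  x1, x2 ≥ 0.
The minimum-cost mix takes nothing from crushed granite — only recycled aggregate. Binding constraint: fines.
That vertex is x1 = 0.6667.
Total cost: 0.014·0.6667 = 0.0093338.

$0.00933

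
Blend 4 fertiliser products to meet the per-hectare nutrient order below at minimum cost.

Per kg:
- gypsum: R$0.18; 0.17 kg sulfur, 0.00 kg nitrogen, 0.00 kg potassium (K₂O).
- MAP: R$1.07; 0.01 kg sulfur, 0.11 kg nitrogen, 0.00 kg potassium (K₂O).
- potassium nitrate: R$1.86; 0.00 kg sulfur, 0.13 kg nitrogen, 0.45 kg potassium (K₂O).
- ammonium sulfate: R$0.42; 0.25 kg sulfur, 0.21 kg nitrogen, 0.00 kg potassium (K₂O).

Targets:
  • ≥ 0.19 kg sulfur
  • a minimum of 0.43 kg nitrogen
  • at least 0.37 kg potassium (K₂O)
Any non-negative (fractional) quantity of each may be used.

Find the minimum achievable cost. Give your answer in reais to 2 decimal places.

R$2.18

Let x1 = kg of gypsum, x2 = kg of MAP, x3 = kg of potassium nitrate, x4 = kg of ammonium sulfate.
Minimize 0.18x1 + 1.07x2 + 1.86x3 + 0.42x4 subject to:
  0.17x1 + 0.01x2 + 0.25x4 ≥ 0.19   (sulfur)
  0.11x2 + 0.13x3 + 0.21x4 ≥ 0.43   (nitrogen)
  0.45x3 ≥ 0.37   (potassium (K₂O))
  x1, x2, x3, x4 ≥ 0.
At the optimum only potassium nitrate, ammonium sulfate are positive (gypsum, MAP = 0). Binding constraints: nitrogen and potassium (K₂O).
That vertex is x3 = 0.8222, x4 = 1.539.
Hence cost = 1.86·0.8222 + 0.42·1.539 = R$2.1757.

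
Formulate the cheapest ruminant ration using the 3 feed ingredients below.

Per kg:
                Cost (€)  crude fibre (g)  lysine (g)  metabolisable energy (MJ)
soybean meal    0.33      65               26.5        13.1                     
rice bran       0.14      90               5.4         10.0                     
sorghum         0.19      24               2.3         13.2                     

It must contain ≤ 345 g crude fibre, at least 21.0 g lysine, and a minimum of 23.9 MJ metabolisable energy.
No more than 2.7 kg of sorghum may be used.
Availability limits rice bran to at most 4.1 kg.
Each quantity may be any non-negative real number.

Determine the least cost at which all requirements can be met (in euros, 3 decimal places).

This is a linear program. Let x1 = kg of soybean meal, x2 = kg of rice bran, x3 = kg of sorghum.
Minimise 0.33x1 + 0.14x2 + 0.19x3 subject to:
  65x1 + 90x2 + 24x3 ≤ 345   (crude fibre)
  26.5x1 + 5.4x2 + 2.3x3 ≥ 21   (lysine)
  13.1x1 + 10x2 + 13.2x3 ≥ 23.9   (metabolisable energy)
  x3 ≤ 2.7
  x2 ≤ 4.1
  x1, x2, x3 ≥ 0.
The minimum-cost mix takes nothing from sorghum — only soybean meal, rice bran. Binding constraints: lysine and metabolisable energy.
That vertex is x1 = 0.4167, x2 = 1.844.
Total cost: 0.33·0.4167 + 0.14·1.844 = 0.39567.

€0.396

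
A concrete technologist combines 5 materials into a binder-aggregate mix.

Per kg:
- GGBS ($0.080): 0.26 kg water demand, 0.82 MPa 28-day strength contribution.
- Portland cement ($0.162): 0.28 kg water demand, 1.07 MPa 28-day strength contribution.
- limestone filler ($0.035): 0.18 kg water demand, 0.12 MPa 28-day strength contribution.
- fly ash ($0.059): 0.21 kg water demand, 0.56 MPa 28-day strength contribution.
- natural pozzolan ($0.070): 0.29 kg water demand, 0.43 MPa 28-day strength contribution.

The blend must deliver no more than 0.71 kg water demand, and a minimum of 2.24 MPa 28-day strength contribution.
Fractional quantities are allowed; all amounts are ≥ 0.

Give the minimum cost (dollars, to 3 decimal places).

$0.219

Let x1 = kg of GGBS, x2 = kg of Portland cement, x3 = kg of limestone filler, x4 = kg of fly ash, x5 = kg of natural pozzolan.
Minimize 0.08x1 + 0.162x2 + 0.035x3 + 0.059x4 + 0.07x5 subject to:
  0.26x1 + 0.28x2 + 0.18x3 + 0.21x4 + 0.29x5 ≤ 0.71   (water demand)
  0.82x1 + 1.07x2 + 0.12x3 + 0.56x4 + 0.43x5 ≥ 2.24   (28-day strength contribution)
  x1, x2, x3, x4, x5 ≥ 0.
At the optimum only GGBS, Portland cement are positive (limestone filler, fly ash, natural pozzolan = 0). Binding constraints: water demand and 28-day strength contribution.
So GGBS = 2.726 kg, Portland cement = 0.004115 kg.
Hence cost = 0.08·2.726 + 0.162·0.004115 = $0.21875.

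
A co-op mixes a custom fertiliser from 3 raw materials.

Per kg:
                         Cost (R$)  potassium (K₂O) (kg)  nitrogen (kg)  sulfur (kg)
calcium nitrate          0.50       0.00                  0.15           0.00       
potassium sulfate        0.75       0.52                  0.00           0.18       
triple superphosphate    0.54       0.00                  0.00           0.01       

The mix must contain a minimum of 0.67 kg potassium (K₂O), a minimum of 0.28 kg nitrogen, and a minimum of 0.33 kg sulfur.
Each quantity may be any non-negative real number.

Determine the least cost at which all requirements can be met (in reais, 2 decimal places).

This is a linear program. Let x1 = kg of calcium nitrate, x2 = kg of potassium sulfate, x3 = kg of triple superphosphate.
Minimise 0.5x1 + 0.75x2 + 0.54x3 subject to:
  0.52x2 ≥ 0.67   (potassium (K₂O))
  0.15x1 ≥ 0.28   (nitrogen)
  0.18x2 + 0.01x3 ≥ 0.33   (sulfur)
  x1, x2, x3 ≥ 0.
At the optimum only calcium nitrate, potassium sulfate are positive (triple superphosphate = 0). Binding constraints: nitrogen and sulfur.
Optimal quantities: calcium nitrate = 1.867 kg, potassium sulfate = 1.833 kg.
Hence cost = 0.5·1.867 + 0.75·1.833 = R$2.3083.

R$2.31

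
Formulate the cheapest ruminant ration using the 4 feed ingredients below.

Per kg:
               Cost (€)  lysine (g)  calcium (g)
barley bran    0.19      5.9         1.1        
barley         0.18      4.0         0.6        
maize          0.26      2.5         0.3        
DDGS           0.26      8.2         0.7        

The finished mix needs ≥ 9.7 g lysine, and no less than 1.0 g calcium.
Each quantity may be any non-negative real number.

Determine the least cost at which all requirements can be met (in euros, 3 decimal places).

€0.308

This is a linear program. Let x1 = kg of barley bran, x2 = kg of barley, x3 = kg of maize, x4 = kg of DDGS.
Minimise 0.19x1 + 0.18x2 + 0.26x3 + 0.26x4 subject to:
  5.9x1 + 4x2 + 2.5x3 + 8.2x4 ≥ 9.7   (lysine)
  1.1x1 + 0.6x2 + 0.3x3 + 0.7x4 ≥ 1   (calcium)
  x1, x2, x3, x4 ≥ 0.
The cheapest feasible vertex uses only barley bran, DDGS; barley, maize are not used. There the lysine and calcium constraints are tight.
So barley bran = 0.2883 kg, DDGS = 0.9755 kg.
Total cost: 0.19·0.2883 + 0.26·0.9755 = 0.30841.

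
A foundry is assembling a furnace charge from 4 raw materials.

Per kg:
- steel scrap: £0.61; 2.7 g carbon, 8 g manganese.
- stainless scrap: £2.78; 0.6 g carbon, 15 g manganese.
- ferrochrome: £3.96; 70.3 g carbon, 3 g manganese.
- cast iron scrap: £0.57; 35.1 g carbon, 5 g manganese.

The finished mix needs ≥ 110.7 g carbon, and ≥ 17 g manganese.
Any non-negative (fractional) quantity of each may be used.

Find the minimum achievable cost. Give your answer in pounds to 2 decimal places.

£1.89

Treat it as an LP. Let x1 = kg of steel scrap, x2 = kg of stainless scrap, x3 = kg of ferrochrome, x4 = kg of cast iron scrap.
Minimize 0.61x1 + 2.78x2 + 3.96x3 + 0.57x4 s.t.:
  2.7x1 + 0.6x2 + 70.3x3 + 35.1x4 ≥ 110.7   (carbon)
  8x1 + 15x2 + 3x3 + 5x4 ≥ 17   (manganese)
  x1, x2, x3, x4 ≥ 0.
At the optimum only steel scrap, cast iron scrap are positive (stainless scrap, ferrochrome = 0). There the carbon and manganese constraints are tight.
Solving gives x1 = 0.1616, x4 = 3.141.
Hence cost = 0.61·0.1616 + 0.57·3.141 = £1.8889.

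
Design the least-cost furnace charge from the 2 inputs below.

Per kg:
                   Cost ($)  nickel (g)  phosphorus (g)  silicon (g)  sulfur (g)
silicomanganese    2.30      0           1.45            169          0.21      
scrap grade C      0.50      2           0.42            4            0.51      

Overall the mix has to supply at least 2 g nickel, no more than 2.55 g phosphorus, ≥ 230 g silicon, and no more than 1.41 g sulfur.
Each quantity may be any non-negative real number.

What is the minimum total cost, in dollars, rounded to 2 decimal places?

Set it up as a linear program. Let x1 = kg of silicomanganese, x2 = kg of scrap grade C.
Minimize 2.3x1 + 0.5x2 s.t.:
  2x2 ≥ 2   (nickel)
  1.45x1 + 0.42x2 ≤ 2.55   (phosphorus)
  169x1 + 4x2 ≥ 230   (silicon)
  0.21x1 + 0.51x2 ≤ 1.41   (sulfur)
  x1, x2 ≥ 0.
Both inputs are positive at the optimum. The nickel and silicon requirements are met with equality.
Optimal quantities: silicomanganese = 1.337 kg, scrap grade C = 1 kg.
Total cost: 2.3·1.337 + 0.5·1 = 3.5751.

$3.58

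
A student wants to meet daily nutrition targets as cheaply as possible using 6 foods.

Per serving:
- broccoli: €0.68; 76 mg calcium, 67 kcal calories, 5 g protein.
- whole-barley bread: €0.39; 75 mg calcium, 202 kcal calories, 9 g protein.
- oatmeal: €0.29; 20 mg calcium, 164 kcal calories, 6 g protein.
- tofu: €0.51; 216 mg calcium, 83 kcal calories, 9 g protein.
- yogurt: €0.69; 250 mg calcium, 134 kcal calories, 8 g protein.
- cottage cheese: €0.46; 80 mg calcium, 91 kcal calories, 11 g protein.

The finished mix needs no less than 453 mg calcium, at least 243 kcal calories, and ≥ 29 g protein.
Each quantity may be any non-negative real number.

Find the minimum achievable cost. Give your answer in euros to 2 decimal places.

This is a linear program. Let x1 = servings of broccoli, x2 = servings of whole-barley bread, x3 = servings of oatmeal, x4 = servings of tofu, x5 = servings of yogurt, x6 = servings of cottage cheese.
Minimize 0.68x1 + 0.39x2 + 0.29x3 + 0.51x4 + 0.69x5 + 0.46x6 with:
  76x1 + 75x2 + 20x3 + 216x4 + 250x5 + 80x6 ≥ 453   (calcium)
  67x1 + 202x2 + 164x3 + 83x4 + 134x5 + 91x6 ≥ 243   (calories)
  5x1 + 9x2 + 6x3 + 9x4 + 8x5 + 11x6 ≥ 29   (protein)
  x1, x2, x3, x4, x5, x6 ≥ 0.
The optimal basis is {tofu, cottage cheese}; broccoli, whole-barley bread, oatmeal, yogurt drop out. The calcium and protein requirements are met with equality.
Optimal quantities: tofu = 1.608 servings, cottage cheese = 1.321 servings.
Hence cost = 0.51·1.608 + 0.46·1.321 = €1.4277.

€1.43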